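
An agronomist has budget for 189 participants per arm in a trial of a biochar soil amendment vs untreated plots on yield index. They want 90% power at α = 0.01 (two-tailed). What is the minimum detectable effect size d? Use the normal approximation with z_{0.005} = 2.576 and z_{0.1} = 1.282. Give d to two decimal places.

For two independent groups of n = 189 each: d_min = (z_{α/2} + z_β)·√(2/n).
z-sum = 2.576 + 1.282 = 3.858.
d_min = 3.858 × √(2/189) = 3.858 × 0.1029 = 0.397.

d_min ≈ 0.40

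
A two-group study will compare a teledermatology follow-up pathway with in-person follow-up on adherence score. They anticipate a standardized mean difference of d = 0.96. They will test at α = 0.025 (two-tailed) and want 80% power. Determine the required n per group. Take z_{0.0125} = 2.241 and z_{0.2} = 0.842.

n = 21 per group

For two independent groups with equal n: n = 2·((z_{α/2} + z_β) / d)².
z_{α/2} + z_β = 2.241 + 0.842 = 3.083.
n = 2 × (3.083 / 0.96)² = 2 × 3.211² = 2 × 10.31 = 20.6.
Round up to the next whole participant.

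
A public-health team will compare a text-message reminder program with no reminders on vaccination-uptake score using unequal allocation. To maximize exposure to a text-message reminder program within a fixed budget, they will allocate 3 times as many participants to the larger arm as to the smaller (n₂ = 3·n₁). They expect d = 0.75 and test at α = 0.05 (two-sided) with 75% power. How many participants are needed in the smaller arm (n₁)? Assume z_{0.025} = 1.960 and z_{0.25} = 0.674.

With allocation ratio k = n₂/n₁ = 3, Var(x̄₁−x̄₂) = σ²(1/n₁ + 1/(k·n₁)) = σ²·(k+1)/(k·n₁).
So n₁ = (1 + 1/k)·((z_{α/2} + z_β)/d)² = 1.333 × (2.634/0.75)².
n₁ = 1.333 × 12.33 = 16.4.
Round up: n₁ = 17, giving n₂ = 3 × 17 = 51.

n₁ = 17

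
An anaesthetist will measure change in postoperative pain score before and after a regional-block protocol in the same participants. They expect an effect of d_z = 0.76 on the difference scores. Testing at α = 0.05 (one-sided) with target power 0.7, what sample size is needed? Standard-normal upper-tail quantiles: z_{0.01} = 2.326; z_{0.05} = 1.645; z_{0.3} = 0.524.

For a paired (one-sample on differences) test: n = ((z_{α} + z_β) / d)².
z_{α} + z_β = 1.645 + 0.524 = 2.169.
n = (2.169 / 0.76)² = 2.854² = 8.15.
Round up.

n = 9 pairs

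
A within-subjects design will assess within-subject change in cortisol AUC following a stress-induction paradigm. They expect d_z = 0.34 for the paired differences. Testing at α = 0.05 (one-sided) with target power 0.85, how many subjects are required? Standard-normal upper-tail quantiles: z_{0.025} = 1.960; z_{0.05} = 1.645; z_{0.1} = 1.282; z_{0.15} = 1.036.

n = 63 pairs

For a paired (one-sample on differences) test: n = ((z_{α} + z_β) / d)².
z_{α} + z_β = 1.645 + 1.036 = 2.681.
n = (2.681 / 0.34)² = 7.885² = 62.18.
Round up.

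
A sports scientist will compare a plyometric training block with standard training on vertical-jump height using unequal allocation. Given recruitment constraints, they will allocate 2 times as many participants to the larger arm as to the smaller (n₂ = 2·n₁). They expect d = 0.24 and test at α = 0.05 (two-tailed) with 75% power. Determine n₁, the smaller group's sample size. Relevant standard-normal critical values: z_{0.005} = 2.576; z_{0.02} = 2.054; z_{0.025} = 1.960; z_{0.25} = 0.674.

n₁ = 181

With allocation ratio k = n₂/n₁ = 2, Var(x̄₁−x̄₂) = σ²(1/n₁ + 1/(k·n₁)) = σ²·(k+1)/(k·n₁).
So n₁ = (1 + 1/k)·((z_{α/2} + z_β)/d)² = 1.500 × (2.634/0.24)².
n₁ = 1.500 × 120.45 = 180.7.
Round up: n₁ = 181, giving n₂ = 2 × 181 = 362.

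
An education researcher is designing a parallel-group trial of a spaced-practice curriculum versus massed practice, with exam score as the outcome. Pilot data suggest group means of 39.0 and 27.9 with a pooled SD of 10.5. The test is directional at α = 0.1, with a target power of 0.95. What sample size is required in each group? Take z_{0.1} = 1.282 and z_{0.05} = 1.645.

Cohen's d = |M₁ − M₂| / SD_pooled = |39.0 − 27.9| / 10.5 = 11.1 / 10.5 = 1.057.
For two independent groups with equal n: n = 2·((z_{α} + z_β) / d)².
z_{α} + z_β = 1.282 + 1.645 = 2.927.
n = 2 × (2.927 / 1.057)² = 2 × 2.769² = 2 × 7.67 = 15.3.
Round up to the next whole participant.

n = 16 per group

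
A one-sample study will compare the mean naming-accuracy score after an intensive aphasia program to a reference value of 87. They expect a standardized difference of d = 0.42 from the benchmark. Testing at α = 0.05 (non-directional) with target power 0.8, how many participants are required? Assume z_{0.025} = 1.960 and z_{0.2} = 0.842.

n = 45

For a one-sample test: n = ((z_{α/2} + z_β) / d)².
z_{α/2} + z_β = 1.960 + 0.842 = 2.802.
n = (2.802 / 0.42)² = 6.671² = 44.51.
Round up.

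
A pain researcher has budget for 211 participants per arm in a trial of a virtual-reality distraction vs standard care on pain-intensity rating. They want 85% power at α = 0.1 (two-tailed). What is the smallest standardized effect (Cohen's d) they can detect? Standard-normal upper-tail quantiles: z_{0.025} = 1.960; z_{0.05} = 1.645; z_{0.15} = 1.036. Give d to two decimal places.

For two independent groups of n = 211 each: d_min = (z_{α/2} + z_β)·√(2/n).
z-sum = 1.645 + 1.036 = 2.681.
d_min = 2.681 × √(2/211) = 2.681 × 0.0974 = 0.261.

d_min ≈ 0.26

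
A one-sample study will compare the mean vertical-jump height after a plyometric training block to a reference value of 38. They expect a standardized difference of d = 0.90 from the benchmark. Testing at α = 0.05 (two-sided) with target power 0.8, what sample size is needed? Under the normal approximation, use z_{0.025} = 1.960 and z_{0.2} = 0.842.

n = 10

For a one-sample test: n = ((z_{α/2} + z_β) / d)².
z_{α/2} + z_β = 1.960 + 0.842 = 2.802.
n = (2.802 / 0.90)² = 3.113² = 9.69.
Round up.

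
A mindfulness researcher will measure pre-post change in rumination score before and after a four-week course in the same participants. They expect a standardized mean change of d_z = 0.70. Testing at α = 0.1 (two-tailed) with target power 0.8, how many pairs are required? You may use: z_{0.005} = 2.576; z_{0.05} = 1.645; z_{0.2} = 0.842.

For a paired (one-sample on differences) test: n = ((z_{α/2} + z_β) / d)².
z_{α/2} + z_β = 1.645 + 0.842 = 2.487.
n = (2.487 / 0.70)² = 3.553² = 12.62.
Round up.

n = 13 pairs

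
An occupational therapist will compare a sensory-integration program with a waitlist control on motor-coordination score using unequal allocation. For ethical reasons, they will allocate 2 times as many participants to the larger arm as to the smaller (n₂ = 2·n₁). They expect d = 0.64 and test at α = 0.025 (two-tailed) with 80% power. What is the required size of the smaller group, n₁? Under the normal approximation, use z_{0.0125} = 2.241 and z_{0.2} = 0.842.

With allocation ratio k = n₂/n₁ = 2, Var(x̄₁−x̄₂) = σ²(1/n₁ + 1/(k·n₁)) = σ²·(k+1)/(k·n₁).
So n₁ = (1 + 1/k)·((z_{α/2} + z_β)/d)² = 1.500 × (3.083/0.64)².
n₁ = 1.500 × 23.21 = 34.8.
Round up: n₁ = 35, giving n₂ = 2 × 35 = 70.

n₁ = 35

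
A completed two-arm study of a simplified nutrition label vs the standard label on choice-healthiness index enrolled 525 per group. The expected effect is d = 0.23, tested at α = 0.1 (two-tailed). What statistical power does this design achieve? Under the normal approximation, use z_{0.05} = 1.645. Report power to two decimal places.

power ≈ 0.98

For two equal groups, power = Φ(d·√(n/2) − z_{α/2}).
d·√(n/2) = 0.23 × √(525/2) = 0.23 × 16.202 = 3.726.
z_β = 3.726 − 1.645 = 2.081.
Power = Φ(2.081) = 0.981.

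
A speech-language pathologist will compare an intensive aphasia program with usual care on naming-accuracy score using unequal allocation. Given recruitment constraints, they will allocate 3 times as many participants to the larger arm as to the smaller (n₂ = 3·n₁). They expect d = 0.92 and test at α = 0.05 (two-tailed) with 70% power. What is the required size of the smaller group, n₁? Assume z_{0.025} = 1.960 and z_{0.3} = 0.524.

n₁ = 10

With allocation ratio k = n₂/n₁ = 3, Var(x̄₁−x̄₂) = σ²(1/n₁ + 1/(k·n₁)) = σ²·(k+1)/(k·n₁).
So n₁ = (1 + 1/k)·((z_{α/2} + z_β)/d)² = 1.333 × (2.484/0.92)².
n₁ = 1.333 × 7.29 = 9.7.
Round up: n₁ = 10, giving n₂ = 3 × 10 = 30.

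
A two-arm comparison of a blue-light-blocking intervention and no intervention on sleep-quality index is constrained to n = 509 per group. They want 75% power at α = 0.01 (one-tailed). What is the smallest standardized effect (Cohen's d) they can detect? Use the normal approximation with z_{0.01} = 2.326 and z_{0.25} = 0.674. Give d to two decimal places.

d_min ≈ 0.19

For two independent groups of n = 509 each: d_min = (z_{α} + z_β)·√(2/n).
z-sum = 2.326 + 0.674 = 3.000.
d_min = 3.000 × √(2/509) = 3.000 × 0.0627 = 0.188.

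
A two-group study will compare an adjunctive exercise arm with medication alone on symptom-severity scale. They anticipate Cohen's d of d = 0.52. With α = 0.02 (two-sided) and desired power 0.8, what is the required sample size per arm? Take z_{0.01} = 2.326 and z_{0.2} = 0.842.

For two independent groups with equal n: n = 2·((z_{α/2} + z_β) / d)².
z_{α/2} + z_β = 2.326 + 0.842 = 3.168.
n = 2 × (3.168 / 0.52)² = 2 × 6.092² = 2 × 37.12 = 74.2.
Round up to the next whole participant.

n = 75 per group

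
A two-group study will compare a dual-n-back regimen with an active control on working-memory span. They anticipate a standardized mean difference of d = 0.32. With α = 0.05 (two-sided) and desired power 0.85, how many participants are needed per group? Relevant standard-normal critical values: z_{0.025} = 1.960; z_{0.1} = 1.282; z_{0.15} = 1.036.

n = 176 per group

For two independent groups with equal n: n = 2·((z_{α/2} + z_β) / d)².
z_{α/2} + z_β = 1.960 + 1.036 = 2.996.
n = 2 × (2.996 / 0.32)² = 2 × 9.362² = 2 × 87.66 = 175.3.
Round up to the next whole participant.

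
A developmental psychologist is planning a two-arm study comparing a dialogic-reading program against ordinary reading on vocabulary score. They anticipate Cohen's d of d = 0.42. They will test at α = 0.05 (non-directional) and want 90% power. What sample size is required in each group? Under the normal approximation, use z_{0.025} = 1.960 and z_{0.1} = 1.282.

For two independent groups with equal n: n = 2·((z_{α/2} + z_β) / d)².
z_{α/2} + z_β = 1.960 + 1.282 = 3.242.
n = 2 × (3.242 / 0.42)² = 2 × 7.719² = 2 × 59.58 = 119.2.
Round up to the next whole participant.

n = 120 per group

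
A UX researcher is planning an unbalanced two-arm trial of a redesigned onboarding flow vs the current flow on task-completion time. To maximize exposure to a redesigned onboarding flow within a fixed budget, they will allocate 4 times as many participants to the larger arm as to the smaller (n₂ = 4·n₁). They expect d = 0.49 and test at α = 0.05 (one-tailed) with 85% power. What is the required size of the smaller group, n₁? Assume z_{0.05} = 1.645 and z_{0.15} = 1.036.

With allocation ratio k = n₂/n₁ = 4, Var(x̄₁−x̄₂) = σ²(1/n₁ + 1/(k·n₁)) = σ²·(k+1)/(k·n₁).
So n₁ = (1 + 1/k)·((z_{α} + z_β)/d)² = 1.250 × (2.681/0.49)².
n₁ = 1.250 × 29.94 = 37.4.
Round up: n₁ = 38, giving n₂ = 4 × 38 = 152.

n₁ = 38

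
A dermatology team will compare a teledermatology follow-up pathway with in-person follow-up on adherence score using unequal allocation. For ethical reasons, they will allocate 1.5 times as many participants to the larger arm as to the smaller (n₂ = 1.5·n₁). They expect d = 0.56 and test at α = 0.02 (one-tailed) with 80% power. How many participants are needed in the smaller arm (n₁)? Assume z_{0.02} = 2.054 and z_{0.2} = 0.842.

With allocation ratio k = n₂/n₁ = 1.5, Var(x̄₁−x̄₂) = σ²(1/n₁ + 1/(k·n₁)) = σ²·(k+1)/(k·n₁).
So n₁ = (1 + 1/k)·((z_{α} + z_β)/d)² = 1.667 × (2.896/0.56)².
n₁ = 1.667 × 26.74 = 44.6.
Round up: n₁ = 45, giving n₂ = ⌈1.5 × 45⌉ = ⌈67.5⌉ = 68.

n₁ = 45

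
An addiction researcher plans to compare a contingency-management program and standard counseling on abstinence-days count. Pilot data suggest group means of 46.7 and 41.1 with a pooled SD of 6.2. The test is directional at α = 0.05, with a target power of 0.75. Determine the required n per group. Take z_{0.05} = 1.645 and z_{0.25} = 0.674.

Cohen's d = |M₁ − M₂| / SD_pooled = |46.7 − 41.1| / 6.2 = 5.6 / 6.2 = 0.903.
For two independent groups with equal n: n = 2·((z_{α} + z_β) / d)².
z_{α} + z_β = 1.645 + 0.674 = 2.319.
n = 2 × (2.319 / 0.903)² = 2 × 2.568² = 2 × 6.60 = 13.2.
Round up to the next whole participant.

n = 14 per group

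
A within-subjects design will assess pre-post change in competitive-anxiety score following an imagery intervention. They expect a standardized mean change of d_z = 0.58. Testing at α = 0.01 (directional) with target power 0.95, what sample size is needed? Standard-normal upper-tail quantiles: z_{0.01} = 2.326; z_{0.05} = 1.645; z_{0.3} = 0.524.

n = 47 pairs

For a paired (one-sample on differences) test: n = ((z_{α} + z_β) / d)².
z_{α} + z_β = 2.326 + 1.645 = 3.971.
n = (3.971 / 0.58)² = 6.847² = 46.88.
Round up.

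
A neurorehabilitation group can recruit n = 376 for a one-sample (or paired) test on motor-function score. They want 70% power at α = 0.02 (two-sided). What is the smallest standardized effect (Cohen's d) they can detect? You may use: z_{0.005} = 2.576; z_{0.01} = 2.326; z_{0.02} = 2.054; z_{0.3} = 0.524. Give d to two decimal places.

d_min ≈ 0.15

For a single sample (or paired design) of n = 376: d_min = (z_{α/2} + z_β)/√n.
z-sum = 2.326 + 0.524 = 2.850.
d_min = 2.850 / √376 = 2.850 / 19.391 = 0.147.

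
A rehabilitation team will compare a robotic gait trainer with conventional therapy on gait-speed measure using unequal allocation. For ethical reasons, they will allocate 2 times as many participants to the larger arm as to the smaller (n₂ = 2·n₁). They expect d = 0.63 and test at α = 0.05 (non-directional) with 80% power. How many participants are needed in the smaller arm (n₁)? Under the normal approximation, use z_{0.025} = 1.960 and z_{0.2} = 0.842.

n₁ = 30

With allocation ratio k = n₂/n₁ = 2, Var(x̄₁−x̄₂) = σ²(1/n₁ + 1/(k·n₁)) = σ²·(k+1)/(k·n₁).
So n₁ = (1 + 1/k)·((z_{α/2} + z_β)/d)² = 1.500 × (2.802/0.63)².
n₁ = 1.500 × 19.78 = 29.7.
Round up: n₁ = 30, giving n₂ = 2 × 30 = 60.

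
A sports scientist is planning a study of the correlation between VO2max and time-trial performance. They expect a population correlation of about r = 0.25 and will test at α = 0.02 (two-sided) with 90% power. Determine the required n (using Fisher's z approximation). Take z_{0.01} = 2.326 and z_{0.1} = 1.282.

Fisher's z: C = ½·ln((1+r)/(1−r)) = ½·ln(1.6667) = 0.2554.
n = ((z_{α/2} + z_β)/C)² + 3.
(2.326 + 1.282) / 0.2554 = 3.608 / 0.2554 = 14.127.
n = 14.127² + 3 = 199.57 + 3 = 202.6.
Round up.

n = 203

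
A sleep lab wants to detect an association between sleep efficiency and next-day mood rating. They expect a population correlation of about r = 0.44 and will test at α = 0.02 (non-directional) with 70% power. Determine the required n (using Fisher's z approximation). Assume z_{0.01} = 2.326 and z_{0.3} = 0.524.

n = 40

Fisher's z: C = ½·ln((1+r)/(1−r)) = ½·ln(2.5714) = 0.4722.
n = ((z_{α/2} + z_β)/C)² + 3.
(2.326 + 0.524) / 0.4722 = 2.850 / 0.4722 = 6.036.
n = 6.036² + 3 = 36.43 + 3 = 39.4.
Round up.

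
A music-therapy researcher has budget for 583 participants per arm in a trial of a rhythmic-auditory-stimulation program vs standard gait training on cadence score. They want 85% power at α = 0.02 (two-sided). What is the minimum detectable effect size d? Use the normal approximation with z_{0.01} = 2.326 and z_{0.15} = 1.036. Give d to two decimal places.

d_min ≈ 0.20

For two independent groups of n = 583 each: d_min = (z_{α/2} + z_β)·√(2/n).
z-sum = 2.326 + 1.036 = 3.362.
d_min = 3.362 × √(2/583) = 3.362 × 0.0586 = 0.197.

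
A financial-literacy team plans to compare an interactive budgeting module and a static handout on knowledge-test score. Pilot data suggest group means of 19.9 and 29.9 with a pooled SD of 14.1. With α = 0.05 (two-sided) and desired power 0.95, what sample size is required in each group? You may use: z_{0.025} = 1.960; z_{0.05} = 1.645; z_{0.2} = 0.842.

Cohen's d = |M₁ − M₂| / SD_pooled = |19.9 − 29.9| / 14.1 = 10.0 / 14.1 = 0.709.
For two independent groups with equal n: n = 2·((z_{α/2} + z_β) / d)².
z_{α/2} + z_β = 1.960 + 1.645 = 3.605.
n = 2 × (3.605 / 0.709)² = 2 × 5.085² = 2 × 25.85 = 51.7.
Round up to the next whole participant.

n = 52 per group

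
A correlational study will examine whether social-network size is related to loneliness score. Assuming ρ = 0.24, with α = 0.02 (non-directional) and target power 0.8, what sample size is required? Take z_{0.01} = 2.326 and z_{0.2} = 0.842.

Fisher's z: C = ½·ln((1+r)/(1−r)) = ½·ln(1.6316) = 0.2448.
n = ((z_{α/2} + z_β)/C)² + 3.
(2.326 + 0.842) / 0.2448 = 3.168 / 0.2448 = 12.941.
n = 12.941² + 3 = 167.47 + 3 = 170.5.
Round up.

n = 171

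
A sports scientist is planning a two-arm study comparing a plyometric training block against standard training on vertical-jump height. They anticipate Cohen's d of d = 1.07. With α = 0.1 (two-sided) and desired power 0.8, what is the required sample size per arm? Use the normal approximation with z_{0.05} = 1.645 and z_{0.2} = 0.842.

For two independent groups with equal n: n = 2·((z_{α/2} + z_β) / d)².
z_{α/2} + z_β = 1.645 + 0.842 = 2.487.
n = 2 × (2.487 / 1.07)² = 2 × 2.324² = 2 × 5.40 = 10.8.
Round up to the next whole participant.

n = 11 per group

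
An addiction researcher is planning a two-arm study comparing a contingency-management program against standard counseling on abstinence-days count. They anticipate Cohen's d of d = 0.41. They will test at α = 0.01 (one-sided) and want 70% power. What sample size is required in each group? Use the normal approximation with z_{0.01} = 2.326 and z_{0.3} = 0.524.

n = 97 per group

For two independent groups with equal n: n = 2·((z_{α} + z_β) / d)².
z_{α} + z_β = 2.326 + 0.524 = 2.850.
n = 2 × (2.850 / 0.41)² = 2 × 6.951² = 2 × 48.32 = 96.6.
Round up to the next whole participant.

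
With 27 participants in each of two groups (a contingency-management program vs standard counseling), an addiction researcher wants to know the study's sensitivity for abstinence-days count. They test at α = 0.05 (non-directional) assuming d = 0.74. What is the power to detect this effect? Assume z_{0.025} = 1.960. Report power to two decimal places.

power ≈ 0.78

For two equal groups, power = Φ(d·√(n/2) − z_{α/2}).
d·√(n/2) = 0.74 × √(27/2) = 0.74 × 3.674 = 2.719.
z_β = 2.719 − 1.960 = 0.759.
Power = Φ(0.759) = 0.776.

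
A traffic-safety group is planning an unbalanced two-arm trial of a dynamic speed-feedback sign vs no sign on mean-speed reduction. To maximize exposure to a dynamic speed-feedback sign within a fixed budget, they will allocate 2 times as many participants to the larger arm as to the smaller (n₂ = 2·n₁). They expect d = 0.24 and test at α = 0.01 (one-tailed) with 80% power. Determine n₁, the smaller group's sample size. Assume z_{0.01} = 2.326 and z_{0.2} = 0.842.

With allocation ratio k = n₂/n₁ = 2, Var(x̄₁−x̄₂) = σ²(1/n₁ + 1/(k·n₁)) = σ²·(k+1)/(k·n₁).
So n₁ = (1 + 1/k)·((z_{α} + z_β)/d)² = 1.500 × (3.168/0.24)².
n₁ = 1.500 × 174.24 = 261.4.
Round up: n₁ = 262, giving n₂ = 2 × 262 = 524.

n₁ = 262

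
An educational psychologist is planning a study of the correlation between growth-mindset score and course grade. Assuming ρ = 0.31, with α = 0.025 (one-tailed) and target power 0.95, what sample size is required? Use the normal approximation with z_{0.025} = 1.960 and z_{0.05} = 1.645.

Fisher's z: C = ½·ln((1+r)/(1−r)) = ½·ln(1.8986) = 0.3205.
n = ((z_{α} + z_β)/C)² + 3.
(1.960 + 1.645) / 0.3205 = 3.605 / 0.3205 = 11.248.
n = 11.248² + 3 = 126.52 + 3 = 129.5.
Round up.

n = 130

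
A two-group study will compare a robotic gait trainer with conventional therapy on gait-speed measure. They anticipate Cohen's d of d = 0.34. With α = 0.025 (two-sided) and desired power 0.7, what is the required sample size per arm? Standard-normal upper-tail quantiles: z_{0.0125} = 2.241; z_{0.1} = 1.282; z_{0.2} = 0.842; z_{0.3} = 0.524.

For two independent groups with equal n: n = 2·((z_{α/2} + z_β) / d)².
z_{α/2} + z_β = 2.241 + 0.524 = 2.765.
n = 2 × (2.765 / 0.34)² = 2 × 8.132² = 2 × 66.14 = 132.3.
Round up to the next whole participant.

n = 133 per group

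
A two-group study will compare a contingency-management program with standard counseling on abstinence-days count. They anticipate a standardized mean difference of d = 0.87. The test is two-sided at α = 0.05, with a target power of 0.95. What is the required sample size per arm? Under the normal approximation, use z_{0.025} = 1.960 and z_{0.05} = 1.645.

n = 35 per group

For two independent groups with equal n: n = 2·((z_{α/2} + z_β) / d)².
z_{α/2} + z_β = 1.960 + 1.645 = 3.605.
n = 2 × (3.605 / 0.87)² = 2 × 4.144² = 2 × 17.17 = 34.3.
Round up to the next whole participant.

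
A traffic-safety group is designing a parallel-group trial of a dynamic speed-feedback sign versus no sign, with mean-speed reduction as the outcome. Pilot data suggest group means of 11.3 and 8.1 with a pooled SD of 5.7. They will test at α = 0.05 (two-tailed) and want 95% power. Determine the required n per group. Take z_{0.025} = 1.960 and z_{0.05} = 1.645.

Cohen's d = |M₁ − M₂| / SD_pooled = |11.3 − 8.1| / 5.7 = 3.2 / 5.7 = 0.561.
For two independent groups with equal n: n = 2·((z_{α/2} + z_β) / d)².
z_{α/2} + z_β = 1.960 + 1.645 = 3.605.
n = 2 × (3.605 / 0.561)² = 2 × 6.426² = 2 × 41.29 = 82.6.
Round up to the next whole participant.

n = 83 per group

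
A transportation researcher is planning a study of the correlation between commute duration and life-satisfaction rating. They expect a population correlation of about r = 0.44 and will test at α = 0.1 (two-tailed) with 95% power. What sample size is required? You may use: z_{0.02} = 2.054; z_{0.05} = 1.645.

n = 52

Fisher's z: C = ½·ln((1+r)/(1−r)) = ½·ln(2.5714) = 0.4722.
n = ((z_{α/2} + z_β)/C)² + 3.
(1.645 + 1.645) / 0.4722 = 3.290 / 0.4722 = 6.967.
n = 6.967² + 3 = 48.54 + 3 = 51.5.
Round up.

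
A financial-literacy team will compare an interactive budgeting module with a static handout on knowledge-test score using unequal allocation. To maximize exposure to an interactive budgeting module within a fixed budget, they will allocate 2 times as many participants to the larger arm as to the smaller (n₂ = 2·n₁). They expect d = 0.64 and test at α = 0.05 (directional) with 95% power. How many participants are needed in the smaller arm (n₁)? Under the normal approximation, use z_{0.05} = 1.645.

With allocation ratio k = n₂/n₁ = 2, Var(x̄₁−x̄₂) = σ²(1/n₁ + 1/(k·n₁)) = σ²·(k+1)/(k·n₁).
So n₁ = (1 + 1/k)·((z_{α} + z_β)/d)² = 1.500 × (3.290/0.64)².
n₁ = 1.500 × 26.43 = 39.6.
Round up: n₁ = 40, giving n₂ = 2 × 40 = 80.

n₁ = 40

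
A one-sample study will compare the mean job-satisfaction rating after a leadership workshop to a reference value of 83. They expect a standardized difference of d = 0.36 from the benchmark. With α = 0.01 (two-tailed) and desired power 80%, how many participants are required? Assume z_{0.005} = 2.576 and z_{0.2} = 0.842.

n = 91

For a one-sample test: n = ((z_{α/2} + z_β) / d)².
z_{α/2} + z_β = 2.576 + 0.842 = 3.418.
n = (3.418 / 0.36)² = 9.494² = 90.14.
Round up.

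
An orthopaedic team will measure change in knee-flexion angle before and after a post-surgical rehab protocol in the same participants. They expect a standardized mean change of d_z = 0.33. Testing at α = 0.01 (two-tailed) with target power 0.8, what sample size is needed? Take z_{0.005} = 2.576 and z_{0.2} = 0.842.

n = 108 pairs

For a paired (one-sample on differences) test: n = ((z_{α/2} + z_β) / d)².
z_{α/2} + z_β = 2.576 + 0.842 = 3.418.
n = (3.418 / 0.33)² = 10.358² = 107.28.
Round up.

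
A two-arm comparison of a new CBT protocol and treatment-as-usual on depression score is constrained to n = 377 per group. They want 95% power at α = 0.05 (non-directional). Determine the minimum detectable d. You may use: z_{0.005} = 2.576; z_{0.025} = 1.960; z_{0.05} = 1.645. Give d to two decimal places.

d_min ≈ 0.26

For two independent groups of n = 377 each: d_min = (z_{α/2} + z_β)·√(2/n).
z-sum = 1.960 + 1.645 = 3.605.
d_min = 3.605 × √(2/377) = 3.605 × 0.0728 = 0.263.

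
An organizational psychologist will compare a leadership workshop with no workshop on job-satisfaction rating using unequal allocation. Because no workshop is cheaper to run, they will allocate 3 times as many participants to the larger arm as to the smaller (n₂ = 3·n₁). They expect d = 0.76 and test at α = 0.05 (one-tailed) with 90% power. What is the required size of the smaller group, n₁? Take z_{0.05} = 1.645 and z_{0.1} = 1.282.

With allocation ratio k = n₂/n₁ = 3, Var(x̄₁−x̄₂) = σ²(1/n₁ + 1/(k·n₁)) = σ²·(k+1)/(k·n₁).
So n₁ = (1 + 1/k)·((z_{α} + z_β)/d)² = 1.333 × (2.927/0.76)².
n₁ = 1.333 × 14.83 = 19.8.
Round up: n₁ = 20, giving n₂ = 3 × 20 = 60.

n₁ = 20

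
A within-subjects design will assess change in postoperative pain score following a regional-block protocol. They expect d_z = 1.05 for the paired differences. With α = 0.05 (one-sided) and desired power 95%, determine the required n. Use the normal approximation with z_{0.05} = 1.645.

For a paired (one-sample on differences) test: n = ((z_{α} + z_β) / d)².
z_{α} + z_β = 1.645 + 1.645 = 3.290.
n = (3.290 / 1.05)² = 3.133² = 9.82.
Round up.

n = 10 pairs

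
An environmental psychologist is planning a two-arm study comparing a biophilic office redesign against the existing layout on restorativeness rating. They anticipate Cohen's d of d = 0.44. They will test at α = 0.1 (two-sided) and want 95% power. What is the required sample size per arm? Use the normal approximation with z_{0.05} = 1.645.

n = 112 per group

For two independent groups with equal n: n = 2·((z_{α/2} + z_β) / d)².
z_{α/2} + z_β = 1.645 + 1.645 = 3.290.
n = 2 × (3.290 / 0.44)² = 2 × 7.477² = 2 × 55.91 = 111.8.
Round up to the next whole participant.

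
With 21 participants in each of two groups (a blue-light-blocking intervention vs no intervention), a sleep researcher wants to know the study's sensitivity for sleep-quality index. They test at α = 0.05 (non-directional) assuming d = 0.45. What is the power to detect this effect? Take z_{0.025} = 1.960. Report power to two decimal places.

power ≈ 0.31

For two equal groups, power = Φ(d·√(n/2) − z_{α/2}).
d·√(n/2) = 0.45 × √(21/2) = 0.45 × 3.240 = 1.458.
z_β = 1.458 − 1.960 = -0.502.
Power = Φ(-0.502) = 0.308.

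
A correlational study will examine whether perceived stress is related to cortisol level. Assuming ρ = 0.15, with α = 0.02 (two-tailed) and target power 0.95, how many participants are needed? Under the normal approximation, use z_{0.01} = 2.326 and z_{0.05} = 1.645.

n = 694

Fisher's z: C = ½·ln((1+r)/(1−r)) = ½·ln(1.3529) = 0.1511.
n = ((z_{α/2} + z_β)/C)² + 3.
(2.326 + 1.645) / 0.1511 = 3.971 / 0.1511 = 26.281.
n = 26.281² + 3 = 690.67 + 3 = 693.7.
Round up.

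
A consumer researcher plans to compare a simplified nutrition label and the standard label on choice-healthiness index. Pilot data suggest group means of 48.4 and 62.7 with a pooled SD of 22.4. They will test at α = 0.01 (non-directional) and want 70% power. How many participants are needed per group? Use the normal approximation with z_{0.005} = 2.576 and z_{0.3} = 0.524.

Cohen's d = |M₁ − M₂| / SD_pooled = |48.4 − 62.7| / 22.4 = 14.3 / 22.4 = 0.638.
For two independent groups with equal n: n = 2·((z_{α/2} + z_β) / d)².
z_{α/2} + z_β = 2.576 + 0.524 = 3.100.
n = 2 × (3.100 / 0.638)² = 2 × 4.859² = 2 × 23.61 = 47.2.
Round up to the next whole participant.

n = 48 per group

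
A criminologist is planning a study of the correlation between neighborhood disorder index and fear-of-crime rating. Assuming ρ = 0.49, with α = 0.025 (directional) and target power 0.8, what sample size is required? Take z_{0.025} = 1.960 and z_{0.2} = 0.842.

n = 31

Fisher's z: C = ½·ln((1+r)/(1−r)) = ½·ln(2.9216) = 0.5361.
n = ((z_{α} + z_β)/C)² + 3.
(1.960 + 0.842) / 0.5361 = 2.802 / 0.5361 = 5.227.
n = 5.227² + 3 = 27.32 + 3 = 30.3.
Round up.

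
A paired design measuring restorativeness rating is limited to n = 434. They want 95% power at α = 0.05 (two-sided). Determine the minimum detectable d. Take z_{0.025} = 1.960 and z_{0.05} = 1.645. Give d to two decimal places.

For a single sample (or paired design) of n = 434: d_min = (z_{α/2} + z_β)/√n.
z-sum = 1.960 + 1.645 = 3.605.
d_min = 3.605 / √434 = 3.605 / 20.833 = 0.173.

d_min ≈ 0.17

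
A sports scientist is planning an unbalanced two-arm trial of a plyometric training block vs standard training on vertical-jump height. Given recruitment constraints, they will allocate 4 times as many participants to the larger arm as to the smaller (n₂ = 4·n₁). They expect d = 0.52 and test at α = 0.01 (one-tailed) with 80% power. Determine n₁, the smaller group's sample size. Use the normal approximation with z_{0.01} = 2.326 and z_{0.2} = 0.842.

n₁ = 47

With allocation ratio k = n₂/n₁ = 4, Var(x̄₁−x̄₂) = σ²(1/n₁ + 1/(k·n₁)) = σ²·(k+1)/(k·n₁).
So n₁ = (1 + 1/k)·((z_{α} + z_β)/d)² = 1.250 × (3.168/0.52)².
n₁ = 1.250 × 37.12 = 46.4.
Round up: n₁ = 47, giving n₂ = 4 × 47 = 188.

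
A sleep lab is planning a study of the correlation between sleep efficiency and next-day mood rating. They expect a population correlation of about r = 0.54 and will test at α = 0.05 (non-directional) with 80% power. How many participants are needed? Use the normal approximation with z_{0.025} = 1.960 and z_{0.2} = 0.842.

n = 25

Fisher's z: C = ½·ln((1+r)/(1−r)) = ½·ln(3.3478) = 0.6042.
n = ((z_{α/2} + z_β)/C)² + 3.
(1.960 + 0.842) / 0.6042 = 2.802 / 0.6042 = 4.638.
n = 4.638² + 3 = 21.51 + 3 = 24.5.
Round up.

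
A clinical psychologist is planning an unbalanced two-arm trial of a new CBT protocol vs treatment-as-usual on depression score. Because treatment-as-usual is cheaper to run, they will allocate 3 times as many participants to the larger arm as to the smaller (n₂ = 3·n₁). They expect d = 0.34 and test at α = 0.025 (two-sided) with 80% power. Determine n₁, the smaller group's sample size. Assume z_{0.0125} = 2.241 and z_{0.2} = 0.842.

n₁ = 110

With allocation ratio k = n₂/n₁ = 3, Var(x̄₁−x̄₂) = σ²(1/n₁ + 1/(k·n₁)) = σ²·(k+1)/(k·n₁).
So n₁ = (1 + 1/k)·((z_{α/2} + z_β)/d)² = 1.333 × (3.083/0.34)².
n₁ = 1.333 × 82.22 = 109.6.
Round up: n₁ = 110, giving n₂ = 3 × 110 = 330.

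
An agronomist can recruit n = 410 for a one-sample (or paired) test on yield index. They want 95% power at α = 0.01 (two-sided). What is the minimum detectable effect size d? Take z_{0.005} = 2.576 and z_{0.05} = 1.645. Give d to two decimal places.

d_min ≈ 0.21

For a single sample (or paired design) of n = 410: d_min = (z_{α/2} + z_β)/√n.
z-sum = 2.576 + 1.645 = 4.221.
d_min = 4.221 / √410 = 4.221 / 20.248 = 0.208.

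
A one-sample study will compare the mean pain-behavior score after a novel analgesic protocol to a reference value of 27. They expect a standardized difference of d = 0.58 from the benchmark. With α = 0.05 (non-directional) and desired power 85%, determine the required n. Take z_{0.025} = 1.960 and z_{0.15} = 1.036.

For a one-sample test: n = ((z_{α/2} + z_β) / d)².
z_{α/2} + z_β = 1.960 + 1.036 = 2.996.
n = (2.996 / 0.58)² = 5.166² = 26.68.
Round up.

n = 27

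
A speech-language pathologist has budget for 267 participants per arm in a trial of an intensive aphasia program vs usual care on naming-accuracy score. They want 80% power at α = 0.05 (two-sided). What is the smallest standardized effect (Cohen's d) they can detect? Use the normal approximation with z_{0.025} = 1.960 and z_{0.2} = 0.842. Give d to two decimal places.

For two independent groups of n = 267 each: d_min = (z_{α/2} + z_β)·√(2/n).
z-sum = 1.960 + 0.842 = 2.802.
d_min = 2.802 × √(2/267) = 2.802 × 0.0865 = 0.243.

d_min ≈ 0.24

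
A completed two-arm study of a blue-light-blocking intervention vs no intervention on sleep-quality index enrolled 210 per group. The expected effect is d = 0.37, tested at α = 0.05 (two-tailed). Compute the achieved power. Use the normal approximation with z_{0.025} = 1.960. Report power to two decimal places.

For two equal groups, power = Φ(d·√(n/2) − z_{α/2}).
d·√(n/2) = 0.37 × √(210/2) = 0.37 × 10.247 = 3.791.
z_β = 3.791 − 1.960 = 1.831.
Power = Φ(1.831) = 0.966.

power ≈ 0.97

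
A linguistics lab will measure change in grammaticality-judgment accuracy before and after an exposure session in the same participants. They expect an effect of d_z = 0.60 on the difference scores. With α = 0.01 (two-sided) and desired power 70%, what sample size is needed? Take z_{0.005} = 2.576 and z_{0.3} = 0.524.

n = 27 pairs

For a paired (one-sample on differences) test: n = ((z_{α/2} + z_β) / d)².
z_{α/2} + z_β = 2.576 + 0.524 = 3.100.
n = (3.100 / 0.60)² = 5.167² = 26.69.
Round up.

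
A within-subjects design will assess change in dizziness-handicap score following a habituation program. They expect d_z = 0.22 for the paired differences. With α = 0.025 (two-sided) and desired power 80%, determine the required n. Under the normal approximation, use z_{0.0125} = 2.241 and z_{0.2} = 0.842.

n = 197 pairs

For a paired (one-sample on differences) test: n = ((z_{α/2} + z_β) / d)².
z_{α/2} + z_β = 2.241 + 0.842 = 3.083.
n = (3.083 / 0.22)² = 14.014² = 196.38.
Round up.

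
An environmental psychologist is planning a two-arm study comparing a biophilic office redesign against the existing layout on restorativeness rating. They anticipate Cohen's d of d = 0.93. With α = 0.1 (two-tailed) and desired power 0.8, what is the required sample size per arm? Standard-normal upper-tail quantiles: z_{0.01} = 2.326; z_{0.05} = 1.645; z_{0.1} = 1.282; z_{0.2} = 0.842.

n = 15 per group

For two independent groups with equal n: n = 2·((z_{α/2} + z_β) / d)².
z_{α/2} + z_β = 1.645 + 0.842 = 2.487.
n = 2 × (2.487 / 0.93)² = 2 × 2.674² = 2 × 7.15 = 14.3.
Round up to the next whole participant.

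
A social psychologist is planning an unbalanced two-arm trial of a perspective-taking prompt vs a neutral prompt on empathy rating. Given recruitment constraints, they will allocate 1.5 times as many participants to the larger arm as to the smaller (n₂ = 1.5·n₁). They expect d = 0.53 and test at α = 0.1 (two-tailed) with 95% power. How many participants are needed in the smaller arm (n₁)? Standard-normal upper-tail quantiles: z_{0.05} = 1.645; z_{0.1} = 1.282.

With allocation ratio k = n₂/n₁ = 1.5, Var(x̄₁−x̄₂) = σ²(1/n₁ + 1/(k·n₁)) = σ²·(k+1)/(k·n₁).
So n₁ = (1 + 1/k)·((z_{α/2} + z_β)/d)² = 1.667 × (3.290/0.53)².
n₁ = 1.667 × 38.53 = 64.2.
Round up: n₁ = 65, giving n₂ = ⌈1.5 × 65⌉ = ⌈97.5⌉ = 98.

n₁ = 65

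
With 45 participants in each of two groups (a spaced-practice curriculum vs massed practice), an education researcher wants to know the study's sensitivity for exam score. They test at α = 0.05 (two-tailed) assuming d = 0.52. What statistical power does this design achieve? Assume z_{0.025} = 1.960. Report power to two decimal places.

power ≈ 0.69

For two equal groups, power = Φ(d·√(n/2) − z_{α/2}).
d·√(n/2) = 0.52 × √(45/2) = 0.52 × 4.743 = 2.467.
z_β = 2.467 − 1.960 = 0.507.
Power = Φ(0.507) = 0.694.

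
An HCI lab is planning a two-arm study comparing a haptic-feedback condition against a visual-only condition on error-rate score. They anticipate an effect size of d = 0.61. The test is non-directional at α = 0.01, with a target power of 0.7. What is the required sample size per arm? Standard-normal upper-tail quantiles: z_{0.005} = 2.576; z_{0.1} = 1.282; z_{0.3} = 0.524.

For two independent groups with equal n: n = 2·((z_{α/2} + z_β) / d)².
z_{α/2} + z_β = 2.576 + 0.524 = 3.100.
n = 2 × (3.100 / 0.61)² = 2 × 5.082² = 2 × 25.83 = 51.7.
Round up to the next whole participant.

n = 52 per group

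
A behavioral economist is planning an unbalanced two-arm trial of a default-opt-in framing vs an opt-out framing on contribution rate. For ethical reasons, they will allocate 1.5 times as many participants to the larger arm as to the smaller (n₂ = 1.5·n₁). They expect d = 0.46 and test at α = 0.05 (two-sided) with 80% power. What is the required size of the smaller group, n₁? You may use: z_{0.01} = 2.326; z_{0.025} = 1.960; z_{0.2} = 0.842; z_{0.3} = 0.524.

With allocation ratio k = n₂/n₁ = 1.5, Var(x̄₁−x̄₂) = σ²(1/n₁ + 1/(k·n₁)) = σ²·(k+1)/(k·n₁).
So n₁ = (1 + 1/k)·((z_{α/2} + z_β)/d)² = 1.667 × (2.802/0.46)².
n₁ = 1.667 × 37.10 = 61.8.
Round up: n₁ = 62, giving n₂ = 1.5 × 62 = 93.

n₁ = 62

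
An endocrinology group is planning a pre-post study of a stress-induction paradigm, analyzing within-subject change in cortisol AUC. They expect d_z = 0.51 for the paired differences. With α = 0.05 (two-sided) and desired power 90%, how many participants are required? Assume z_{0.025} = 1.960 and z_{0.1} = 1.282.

n = 41 pairs

For a paired (one-sample on differences) test: n = ((z_{α/2} + z_β) / d)².
z_{α/2} + z_β = 1.960 + 1.282 = 3.242.
n = (3.242 / 0.51)² = 6.357² = 40.41.
Round up.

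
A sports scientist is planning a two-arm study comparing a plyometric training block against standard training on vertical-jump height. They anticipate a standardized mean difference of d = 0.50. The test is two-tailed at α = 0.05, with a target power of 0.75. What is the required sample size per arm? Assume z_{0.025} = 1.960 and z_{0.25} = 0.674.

For two independent groups with equal n: n = 2·((z_{α/2} + z_β) / d)².
z_{α/2} + z_β = 1.960 + 0.674 = 2.634.
n = 2 × (2.634 / 0.50)² = 2 × 5.268² = 2 × 27.75 = 55.5.
Round up to the next whole participant.

n = 56 per group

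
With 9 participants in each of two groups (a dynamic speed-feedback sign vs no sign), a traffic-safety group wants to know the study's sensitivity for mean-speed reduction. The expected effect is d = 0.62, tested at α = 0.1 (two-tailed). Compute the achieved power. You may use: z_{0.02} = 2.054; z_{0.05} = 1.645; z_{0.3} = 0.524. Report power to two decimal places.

power ≈ 0.37

For two equal groups, power = Φ(d·√(n/2) − z_{α/2}).
d·√(n/2) = 0.62 × √(9/2) = 0.62 × 2.121 = 1.315.
z_β = 1.315 − 1.645 = -0.330.
Power = Φ(-0.330) = 0.371.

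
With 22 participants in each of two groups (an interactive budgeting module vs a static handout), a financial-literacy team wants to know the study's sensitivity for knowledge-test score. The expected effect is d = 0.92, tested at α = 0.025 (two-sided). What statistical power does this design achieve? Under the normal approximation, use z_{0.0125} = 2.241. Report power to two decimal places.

For two equal groups, power = Φ(d·√(n/2) − z_{α/2}).
d·√(n/2) = 0.92 × √(22/2) = 0.92 × 3.317 = 3.051.
z_β = 3.051 − 2.241 = 0.810.
Power = Φ(0.810) = 0.791.

power ≈ 0.79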